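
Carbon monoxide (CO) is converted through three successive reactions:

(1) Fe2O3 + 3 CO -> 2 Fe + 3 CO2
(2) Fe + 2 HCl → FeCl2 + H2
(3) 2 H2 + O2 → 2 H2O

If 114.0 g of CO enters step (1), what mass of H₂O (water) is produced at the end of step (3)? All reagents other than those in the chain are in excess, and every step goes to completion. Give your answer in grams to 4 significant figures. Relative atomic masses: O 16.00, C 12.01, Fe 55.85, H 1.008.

48.88 g

M(CO) = 12.01 + 16.00 = 28.01 g/mol.
M(H2O) = 2(1.008) + 16.00 = 18.016 g/mol.
n(CO) = 114.0 / 28.01 = 4.0700 mol.
Reaction (1): CO→Fe ratio 3:2 ⇒ n(Fe) = 2.7133 mol.
Reaction (2): Fe→H2 ratio 1:1 ⇒ n(H2) = 2.7133 mol.
Reaction (3): H2→H2O ratio 2:2 ⇒ n(H2O) = 2.7133 mol.
Mass of H2O = 2.7133 × 18.016 = 48.883 g.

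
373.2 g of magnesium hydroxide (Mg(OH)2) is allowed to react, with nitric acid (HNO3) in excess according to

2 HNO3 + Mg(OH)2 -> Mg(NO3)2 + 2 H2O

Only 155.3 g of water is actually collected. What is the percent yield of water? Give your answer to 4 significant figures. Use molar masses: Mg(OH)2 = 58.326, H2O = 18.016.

67.36 %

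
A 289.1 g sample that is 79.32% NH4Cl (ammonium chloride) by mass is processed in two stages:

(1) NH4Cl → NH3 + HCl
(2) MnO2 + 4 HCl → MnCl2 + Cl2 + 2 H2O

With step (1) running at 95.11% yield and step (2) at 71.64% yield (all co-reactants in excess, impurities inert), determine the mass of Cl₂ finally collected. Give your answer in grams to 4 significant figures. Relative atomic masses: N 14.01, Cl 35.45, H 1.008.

51.77 g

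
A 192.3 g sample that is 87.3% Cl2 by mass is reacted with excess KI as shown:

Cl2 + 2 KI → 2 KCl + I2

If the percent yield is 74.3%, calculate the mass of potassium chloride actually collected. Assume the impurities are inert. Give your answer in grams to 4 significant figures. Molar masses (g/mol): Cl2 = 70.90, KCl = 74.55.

Pure Cl2 available = 192.3 g × 0.873 = 167.88 g.
n(Cl2) = 167.88 g / 70.90 g/mol = 2.3678 mol.
From the equation the Cl2:KCl mole ratio is 1:2, so n(KCl) = 2.3678 × 2/1 = 4.7356 mol.
Mass of KCl = 4.7356 mol × 74.55 g/mol = 353.04 g.
Actual mass collected = 353.04 g × 0.743 = 262.31 g.

262.3 g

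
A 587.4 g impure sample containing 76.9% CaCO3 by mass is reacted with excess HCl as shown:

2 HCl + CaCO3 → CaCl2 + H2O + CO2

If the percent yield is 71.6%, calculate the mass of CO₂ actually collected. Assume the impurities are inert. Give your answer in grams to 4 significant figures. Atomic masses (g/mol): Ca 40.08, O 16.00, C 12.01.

142.2 g

Pure CaCO3 available = 587.4 g × 0.769 = 451.71 g.
M(CaCO3) = 40.08 + 12.01 + 3(16.00) = 100.09 g/mol.
M(CO2) = 12.01 + 2(16.00) = 44.01 g/mol.
n(CaCO3) = 451.71 g / 100.09 g/mol = 4.5130 mol.
From the equation the CaCO3:CO2 mole ratio is 1:1, so n(CO2) = 4.5130 × 1/1 = 4.5130 mol.
Mass of CO2 = 4.5130 mol × 44.01 g/mol = 198.62 g.
Actual mass collected = 198.62 g × 0.716 = 142.21 g.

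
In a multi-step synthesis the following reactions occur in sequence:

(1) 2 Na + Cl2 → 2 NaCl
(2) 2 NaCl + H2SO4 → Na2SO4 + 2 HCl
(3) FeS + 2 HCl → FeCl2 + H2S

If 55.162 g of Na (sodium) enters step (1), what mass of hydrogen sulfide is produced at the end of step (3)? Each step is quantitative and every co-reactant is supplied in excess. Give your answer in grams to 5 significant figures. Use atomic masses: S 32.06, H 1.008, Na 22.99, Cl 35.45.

40.881 g

M(Na) = 22.99 g/mol.
M(H2S) = 2(1.008) + 32.06 = 34.076 g/mol.
n(Na) = 55.162 / 22.99 = 2.39939 mol.
Reaction (1): Na→NaCl ratio 2:2 ⇒ n(NaCl) = 2.39939 mol.
Reaction (2): NaCl→HCl ratio 2:2 ⇒ n(HCl) = 2.39939 mol.
Reaction (3): HCl→H2S ratio 2:1 ⇒ n(H2S) = 1.19970 mol.
Mass of H2S = 1.19970 × 34.076 = 40.8808 g.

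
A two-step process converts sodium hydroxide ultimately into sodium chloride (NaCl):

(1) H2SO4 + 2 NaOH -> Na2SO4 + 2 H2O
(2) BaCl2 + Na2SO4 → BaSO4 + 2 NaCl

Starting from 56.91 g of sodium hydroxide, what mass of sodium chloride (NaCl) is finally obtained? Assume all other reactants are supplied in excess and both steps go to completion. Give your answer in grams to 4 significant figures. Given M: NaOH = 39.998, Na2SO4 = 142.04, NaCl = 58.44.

n(NaOH) = 56.910 / 39.998 = 1.4228 mol.
Step 1 gives a 2:1 ratio of NaOH to Na2SO4, so n(Na2SO4) = 0.71141 mol.
In step 2 the Na2SO4:NaCl ratio is 1:2, so n(NaCl) = 1.4228 mol.
Mass of NaCl = 1.4228 × 58.44 = 83.150 g.

83.15 g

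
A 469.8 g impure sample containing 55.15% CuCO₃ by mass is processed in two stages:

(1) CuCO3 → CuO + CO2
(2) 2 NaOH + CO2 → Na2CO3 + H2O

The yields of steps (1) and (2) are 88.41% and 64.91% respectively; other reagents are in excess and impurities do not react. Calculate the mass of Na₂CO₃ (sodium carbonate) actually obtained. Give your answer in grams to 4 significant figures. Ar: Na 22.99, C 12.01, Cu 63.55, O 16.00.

127.5 g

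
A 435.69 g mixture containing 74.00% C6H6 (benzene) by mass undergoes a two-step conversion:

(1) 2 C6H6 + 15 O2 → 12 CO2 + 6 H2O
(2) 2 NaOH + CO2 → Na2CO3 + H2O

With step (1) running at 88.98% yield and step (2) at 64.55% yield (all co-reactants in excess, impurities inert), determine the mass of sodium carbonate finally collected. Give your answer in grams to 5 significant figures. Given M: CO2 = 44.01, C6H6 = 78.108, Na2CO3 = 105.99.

1507.7 g

Pure C6H6 = 435.69 × 0.7400 = 322.411 g.
n(C6H6) = 322.411 / 78.108 = 4.12775 mol.
Step 1 (C6H6:CO2 = 2:12): theoretical n(CO2) = 24.7665 mol; at 88.98% yield, n(CO2) = 22.0373 mol.
Step 2 (CO2:Na2CO3 = 1:1): theoretical n(Na2CO3) = 22.0373 mol, so theoretical mass = 22.0373 × 105.99 = 2335.73 g.
At 64.55% yield, actual mass of Na2CO3 = 2335.73 × 0.6455 = 1507.71 g.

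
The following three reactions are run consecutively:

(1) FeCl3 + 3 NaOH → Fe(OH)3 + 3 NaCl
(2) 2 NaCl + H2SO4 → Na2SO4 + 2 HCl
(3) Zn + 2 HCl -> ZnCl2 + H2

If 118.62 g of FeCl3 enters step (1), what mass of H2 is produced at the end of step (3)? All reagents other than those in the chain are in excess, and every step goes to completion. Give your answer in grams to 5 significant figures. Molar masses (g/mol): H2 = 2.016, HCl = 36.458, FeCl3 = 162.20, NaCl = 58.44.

2.2115 g

n(FeCl3) = 118.62 / 162.20 = 0.731319 mol.
Reaction (1): FeCl3→NaCl ratio 1:3 ⇒ n(NaCl) = 2.19396 mol.
Reaction (2): NaCl→HCl ratio 2:2 ⇒ n(HCl) = 2.19396 mol.
Reaction (3): HCl→H2 ratio 2:1 ⇒ n(H2) = 1.09698 mol.
Mass of H2 = 1.09698 × 2.016 = 2.21151 g.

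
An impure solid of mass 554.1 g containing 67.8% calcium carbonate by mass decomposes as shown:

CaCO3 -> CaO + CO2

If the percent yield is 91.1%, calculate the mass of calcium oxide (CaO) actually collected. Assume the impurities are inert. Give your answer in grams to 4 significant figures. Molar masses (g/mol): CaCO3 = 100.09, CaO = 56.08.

Pure CaCO3 available = 554.1 g × 0.678 = 375.68 g.
n(CaCO3) = 375.68 g / 100.09 g/mol = 3.7534 mol.
From the equation the CaCO3:CaO mole ratio is 1:1, so n(CaO) = 3.7534 × 1/1 = 3.7534 mol.
Mass of CaO = 3.7534 mol × 56.08 g/mol = 210.49 g.
Actual mass collected = 210.49 g × 0.911 = 191.76 g.

191.8 g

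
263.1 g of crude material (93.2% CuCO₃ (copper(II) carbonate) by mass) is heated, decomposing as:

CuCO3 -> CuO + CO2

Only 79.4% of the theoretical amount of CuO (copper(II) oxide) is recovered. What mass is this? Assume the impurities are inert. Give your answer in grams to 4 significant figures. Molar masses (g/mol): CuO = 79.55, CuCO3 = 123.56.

125.3 g

Pure CuCO3 available = 263.1 g × 0.932 = 245.21 g.
n(CuCO3) = 245.21 g / 123.56 g/mol = 1.9845 mol.
From the equation the CuCO3:CuO mole ratio is 1:1, so n(CuO) = 1.9845 × 1/1 = 1.9845 mol.
Mass of CuO = 1.9845 mol × 79.55 g/mol = 157.87 g.
Actual mass collected = 157.87 g × 0.794 = 125.35 g.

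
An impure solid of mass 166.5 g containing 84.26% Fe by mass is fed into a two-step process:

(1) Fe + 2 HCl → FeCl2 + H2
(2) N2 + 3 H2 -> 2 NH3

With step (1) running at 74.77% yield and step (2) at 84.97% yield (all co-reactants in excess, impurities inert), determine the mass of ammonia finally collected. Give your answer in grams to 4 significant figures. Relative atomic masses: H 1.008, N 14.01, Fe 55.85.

Pure Fe = 166.5 × 0.8426 = 140.29 g.
M(Fe) = 55.85 g/mol.
M(NH3) = 14.01 + 3(1.008) = 17.034 g/mol.
n(Fe) = 140.29 / 55.85 = 2.5120 mol.
Step 1 (Fe:H2 = 1:1): theoretical n(H2) = 2.5120 mol; at 74.77% yield, n(H2) = 1.8782 mol.
Step 2 (H2:NH3 = 3:2): theoretical n(NH3) = 1.2521 mol, so theoretical mass = 1.2521 × 17.034 = 21.329 g.
At 84.97% yield, actual mass of NH3 = 21.329 × 0.8497 = 18.123 g.

18.12 g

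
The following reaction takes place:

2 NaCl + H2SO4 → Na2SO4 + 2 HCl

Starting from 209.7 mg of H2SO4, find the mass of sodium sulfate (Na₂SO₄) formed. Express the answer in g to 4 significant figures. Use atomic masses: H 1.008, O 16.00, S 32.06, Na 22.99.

M(H2SO4) = 2(1.008) + 32.06 + 4(16.00) = 98.076 g/mol.
M(Na2SO4) = 2(22.99) + 32.06 + 4(16.00) = 142.04 g/mol.
Convert: 209.7 mg = 0.20970 g.
n(H2SO4) = 0.20970 g / 98.076 g/mol = 0.0021381 mol.
From the equation the H2SO4:Na2SO4 mole ratio is 1:1, so n(Na2SO4) = 0.0021381 × 1/1 = 0.0021381 mol.
Mass of Na2SO4 = 0.0021381 mol × 142.04 g/mol = 0.30370 g.

0.3037 g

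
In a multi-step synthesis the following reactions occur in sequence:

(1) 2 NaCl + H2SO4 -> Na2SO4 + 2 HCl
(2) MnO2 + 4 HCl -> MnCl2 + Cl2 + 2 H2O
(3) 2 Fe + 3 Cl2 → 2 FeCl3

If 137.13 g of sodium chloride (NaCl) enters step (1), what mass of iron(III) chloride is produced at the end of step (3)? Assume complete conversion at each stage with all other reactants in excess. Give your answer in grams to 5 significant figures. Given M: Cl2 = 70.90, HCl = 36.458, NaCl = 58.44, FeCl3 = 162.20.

63.434 g

n(NaCl) = 137.13 / 58.44 = 2.34651 mol.
Reaction (1): NaCl→HCl ratio 2:2 ⇒ n(HCl) = 2.34651 mol.
Reaction (2): HCl→Cl2 ratio 4:1 ⇒ n(Cl2) = 0.586627 mol.
Reaction (3): Cl2→FeCl3 ratio 3:2 ⇒ n(FeCl3) = 0.391085 mol.
Mass of FeCl3 = 0.391085 × 162.20 = 63.4340 g.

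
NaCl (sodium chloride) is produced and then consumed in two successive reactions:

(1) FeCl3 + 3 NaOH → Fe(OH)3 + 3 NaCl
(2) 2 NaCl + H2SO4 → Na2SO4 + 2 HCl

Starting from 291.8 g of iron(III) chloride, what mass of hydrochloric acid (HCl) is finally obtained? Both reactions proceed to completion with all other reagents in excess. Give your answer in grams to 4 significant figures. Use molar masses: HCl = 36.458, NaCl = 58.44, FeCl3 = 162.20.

n(FeCl3) = 291.80 / 162.20 = 1.7990 mol.
Step 1 gives a 1:3 ratio of FeCl3 to NaCl, so n(NaCl) = 5.3970 mol.
In step 2 the NaCl:HCl ratio is 2:2, so n(HCl) = 5.3970 mol.
Mass of HCl = 5.3970 × 36.458 = 196.77 g.

196.8 g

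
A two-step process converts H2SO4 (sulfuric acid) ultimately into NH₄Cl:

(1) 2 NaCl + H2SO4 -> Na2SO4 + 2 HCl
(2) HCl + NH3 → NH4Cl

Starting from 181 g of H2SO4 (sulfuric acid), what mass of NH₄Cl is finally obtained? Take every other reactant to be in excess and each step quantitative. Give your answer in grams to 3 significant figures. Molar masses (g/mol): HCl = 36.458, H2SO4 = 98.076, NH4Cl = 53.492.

197 g

n(H2SO4) = 181.0 / 98.076 = 1.846 mol.
Step 1 gives a 1:2 ratio of H2SO4 to HCl, so n(HCl) = 3.691 mol.
In step 2 the HCl:NH4Cl ratio is 1:1, so n(NH4Cl) = 3.691 mol.
Mass of NH4Cl = 3.691 × 53.492 = 197.4 g.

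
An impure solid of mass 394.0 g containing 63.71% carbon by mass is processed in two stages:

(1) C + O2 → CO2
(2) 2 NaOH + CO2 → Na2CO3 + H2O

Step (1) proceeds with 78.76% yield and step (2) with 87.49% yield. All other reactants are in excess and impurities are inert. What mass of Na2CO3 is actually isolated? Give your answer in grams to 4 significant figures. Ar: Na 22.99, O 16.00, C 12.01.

Pure C = 394.0 × 0.6371 = 251.02 g.
M(C) = 12.01 g/mol.
M(Na2CO3) = 2(22.99) + 12.01 + 3(16.00) = 105.99 g/mol.
n(C) = 251.02 / 12.01 = 20.901 mol.
Step 1 (C:CO2 = 1:1): theoretical n(CO2) = 20.901 mol; at 78.76% yield, n(CO2) = 16.461 mol.
Step 2 (CO2:Na2CO3 = 1:1): theoretical n(Na2CO3) = 16.461 mol, so theoretical mass = 16.461 × 105.99 = 1744.7 g.
At 87.49% yield, actual mass of Na2CO3 = 1744.7 × 0.8749 = 1526.5 g.

1526 g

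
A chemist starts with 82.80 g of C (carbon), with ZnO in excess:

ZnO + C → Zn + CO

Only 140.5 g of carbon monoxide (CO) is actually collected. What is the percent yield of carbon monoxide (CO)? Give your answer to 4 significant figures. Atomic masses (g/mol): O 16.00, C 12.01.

72.76 %

M(C) = 12.01 g/mol.
M(CO) = 12.01 + 16.00 = 28.01 g/mol.
n(C) = 82.800 g / 12.01 g/mol = 6.8943 mol.
From the equation the C:CO mole ratio is 1:1, so n(CO) = 6.8943 × 1/1 = 6.8943 mol.
Mass of CO = 6.8943 mol × 28.01 g/mol = 193.11 g.
This is the theoretical yield. Percent yield = 140.5 g / 193.11 g × 100% = 72.757%.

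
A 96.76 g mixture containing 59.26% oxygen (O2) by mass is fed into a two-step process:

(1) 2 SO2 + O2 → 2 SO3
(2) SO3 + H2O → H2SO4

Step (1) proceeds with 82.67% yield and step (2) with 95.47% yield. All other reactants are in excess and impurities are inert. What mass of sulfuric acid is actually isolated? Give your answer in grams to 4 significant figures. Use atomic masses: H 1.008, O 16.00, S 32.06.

Pure O2 = 96.76 × 0.5926 = 57.340 g.
M(O2) = 2(16.00) = 32.00 g/mol.
M(H2SO4) = 2(1.008) + 32.06 + 4(16.00) = 98.076 g/mol.
n(O2) = 57.340 / 32.00 = 1.7919 mol.
Step 1 (O2:SO3 = 1:2): theoretical n(SO3) = 3.5837 mol; at 82.67% yield, n(SO3) = 2.9627 mol.
Step 2 (SO3:H2SO4 = 1:1): theoretical n(H2SO4) = 2.9627 mol, so theoretical mass = 2.9627 × 98.076 = 290.57 g.
At 95.47% yield, actual mass of H2SO4 = 290.57 × 0.9547 = 277.41 g.

277.4 g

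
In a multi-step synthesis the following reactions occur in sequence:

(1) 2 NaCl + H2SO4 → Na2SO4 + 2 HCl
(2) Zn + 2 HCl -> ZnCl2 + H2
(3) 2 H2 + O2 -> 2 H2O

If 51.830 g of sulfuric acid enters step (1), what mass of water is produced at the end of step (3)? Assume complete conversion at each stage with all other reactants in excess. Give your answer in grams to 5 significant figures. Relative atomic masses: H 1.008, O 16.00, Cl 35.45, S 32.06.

9.5209 g

M(H2SO4) = 2(1.008) + 32.06 + 4(16.00) = 98.076 g/mol.
M(H2O) = 2(1.008) + 16.00 = 18.016 g/mol.
n(H2SO4) = 51.830 / 98.076 = 0.528468 mol.
Reaction (1): H2SO4→HCl ratio 1:2 ⇒ n(HCl) = 1.05694 mol.
Reaction (2): HCl→H2 ratio 2:1 ⇒ n(H2) = 0.528468 mol.
Reaction (3): H2→H2O ratio 2:2 ⇒ n(H2O) = 0.528468 mol.
Mass of H2O = 0.528468 × 18.016 = 9.52087 g.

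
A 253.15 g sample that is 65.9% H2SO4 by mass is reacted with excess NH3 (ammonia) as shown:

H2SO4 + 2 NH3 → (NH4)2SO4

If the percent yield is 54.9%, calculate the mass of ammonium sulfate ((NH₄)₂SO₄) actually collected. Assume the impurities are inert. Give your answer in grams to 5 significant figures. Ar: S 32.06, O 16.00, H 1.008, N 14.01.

123.40 g

Pure H2SO4 available = 253.15 g × 0.659 = 166.826 g.
M(H2SO4) = 2(1.008) + 32.06 + 4(16.00) = 98.076 g/mol.
M((NH4)2SO4) = 2(14.01) + 8(1.008) + 32.06 + 4(16.00) = 132.144 g/mol.
n(H2SO4) = 166.826 g / 98.076 g/mol = 1.70099 mol.
From the equation the H2SO4:(NH4)2SO4 mole ratio is 1:1, so n((NH4)2SO4) = 1.70099 × 1/1 = 1.70099 mol.
Mass of (NH4)2SO4 = 1.70099 mol × 132.144 g/mol = 224.775 g.
Actual mass collected = 224.775 g × 0.549 = 123.401 g.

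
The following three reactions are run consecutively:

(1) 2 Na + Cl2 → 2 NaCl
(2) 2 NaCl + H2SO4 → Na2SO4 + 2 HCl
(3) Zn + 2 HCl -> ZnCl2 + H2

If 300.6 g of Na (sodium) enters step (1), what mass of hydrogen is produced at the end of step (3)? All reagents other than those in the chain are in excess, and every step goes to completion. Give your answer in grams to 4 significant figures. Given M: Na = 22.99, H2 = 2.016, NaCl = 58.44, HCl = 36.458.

n(Na) = 300.6 / 22.99 = 13.075 mol.
Reaction (1): Na→NaCl ratio 2:2 ⇒ n(NaCl) = 13.075 mol.
Reaction (2): NaCl→HCl ratio 2:2 ⇒ n(HCl) = 13.075 mol.
Reaction (3): HCl→H2 ratio 2:1 ⇒ n(H2) = 6.5376 mol.
Mass of H2 = 6.5376 × 2.016 = 13.180 g.

13.18 g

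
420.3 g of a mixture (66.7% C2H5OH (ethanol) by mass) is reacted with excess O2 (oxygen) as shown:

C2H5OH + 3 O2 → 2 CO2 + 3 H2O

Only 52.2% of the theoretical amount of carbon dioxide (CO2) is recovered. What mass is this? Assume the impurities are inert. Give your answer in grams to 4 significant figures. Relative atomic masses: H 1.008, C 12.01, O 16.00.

Pure C2H5OH available = 420.3 g × 0.667 = 280.34 g.
M(C2H5OH) = 2(12.01) + 6(1.008) + 16.00 = 46.068 g/mol.
M(CO2) = 12.01 + 2(16.00) = 44.01 g/mol.
n(C2H5OH) = 280.34 g / 46.068 g/mol = 6.0854 mol.
From the equation the C2H5OH:CO2 mole ratio is 1:2, so n(CO2) = 6.0854 × 2/1 = 12.171 mol.
Mass of CO2 = 12.171 mol × 44.01 g/mol = 535.63 g.
Actual mass collected = 535.63 g × 0.522 = 279.60 g.

279.6 g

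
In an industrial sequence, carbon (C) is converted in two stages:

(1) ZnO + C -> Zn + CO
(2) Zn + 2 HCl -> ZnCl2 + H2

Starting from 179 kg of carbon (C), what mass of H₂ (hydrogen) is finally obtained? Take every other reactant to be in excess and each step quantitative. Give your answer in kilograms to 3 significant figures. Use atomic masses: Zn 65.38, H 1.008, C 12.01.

30.0 kg

M(C) = 12.01 g/mol.
M(H2) = 2(1.008) = 2.016 g/mol.
179 kg = 179000 g.
n(C) = 179000 / 12.01 = 14900 mol.
Step 1 gives a 1:1 ratio of C to Zn, so n(Zn) = 14900 mol.
In step 2 the Zn:H2 ratio is 1:1, so n(H2) = 14900 mol.
Mass of H2 = 14900 × 2.016 = 30050 g = 30.0 kg.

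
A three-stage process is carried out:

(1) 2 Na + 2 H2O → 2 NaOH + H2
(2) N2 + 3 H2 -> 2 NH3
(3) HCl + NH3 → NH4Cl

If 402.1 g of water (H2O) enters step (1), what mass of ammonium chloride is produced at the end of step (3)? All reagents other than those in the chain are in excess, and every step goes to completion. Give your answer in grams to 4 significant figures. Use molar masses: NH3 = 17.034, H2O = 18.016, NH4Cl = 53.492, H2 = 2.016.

398.0 g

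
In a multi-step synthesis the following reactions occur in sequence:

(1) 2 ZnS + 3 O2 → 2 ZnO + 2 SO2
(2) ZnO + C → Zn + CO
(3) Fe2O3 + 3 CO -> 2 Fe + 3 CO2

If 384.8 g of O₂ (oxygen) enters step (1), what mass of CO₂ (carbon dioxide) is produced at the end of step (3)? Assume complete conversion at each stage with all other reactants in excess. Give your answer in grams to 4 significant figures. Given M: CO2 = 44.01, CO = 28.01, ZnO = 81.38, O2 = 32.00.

352.8 g

n(O2) = 384.8 / 32.00 = 12.025 mol.
Reaction (1): O2→ZnO ratio 3:2 ⇒ n(ZnO) = 8.0167 mol.
Reaction (2): ZnO→CO ratio 1:1 ⇒ n(CO) = 8.0167 mol.
Reaction (3): CO→CO2 ratio 3:3 ⇒ n(CO2) = 8.0167 mol.
Mass of CO2 = 8.0167 × 44.01 = 352.81 g.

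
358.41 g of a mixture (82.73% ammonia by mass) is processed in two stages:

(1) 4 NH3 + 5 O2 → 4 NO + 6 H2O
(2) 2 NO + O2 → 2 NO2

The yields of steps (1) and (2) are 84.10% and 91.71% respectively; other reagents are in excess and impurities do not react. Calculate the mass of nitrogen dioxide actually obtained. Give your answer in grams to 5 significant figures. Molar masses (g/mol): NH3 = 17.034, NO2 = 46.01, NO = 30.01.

Pure NH3 = 358.41 × 0.8273 = 296.513 g.
n(NH3) = 296.513 / 17.034 = 17.4071 mol.
Step 1 (NH3:NO = 4:4): theoretical n(NO) = 17.4071 mol; at 84.10% yield, n(NO) = 14.6394 mol.
Step 2 (NO:NO2 = 2:2): theoretical n(NO2) = 14.6394 mol, so theoretical mass = 14.6394 × 46.01 = 673.558 g.
At 91.71% yield, actual mass of NO2 = 673.558 × 0.9171 = 617.720 g.

617.72 g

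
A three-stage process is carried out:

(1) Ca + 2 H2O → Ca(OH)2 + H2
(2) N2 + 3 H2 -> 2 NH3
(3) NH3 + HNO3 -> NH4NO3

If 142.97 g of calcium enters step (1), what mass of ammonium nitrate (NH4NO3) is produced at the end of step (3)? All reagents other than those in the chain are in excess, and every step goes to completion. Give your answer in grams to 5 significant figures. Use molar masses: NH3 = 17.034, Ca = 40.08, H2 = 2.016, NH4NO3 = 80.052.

n(Ca) = 142.97 / 40.08 = 3.56712 mol.
Reaction (1): Ca→H2 ratio 1:1 ⇒ n(H2) = 3.56712 mol.
Reaction (2): H2→NH3 ratio 3:2 ⇒ n(NH3) = 2.37808 mol.
Reaction (3): NH3→NH4NO3 ratio 1:1 ⇒ n(NH4NO3) = 2.37808 mol.
Mass of NH4NO3 = 2.37808 × 80.052 = 190.370 g.

190.37 g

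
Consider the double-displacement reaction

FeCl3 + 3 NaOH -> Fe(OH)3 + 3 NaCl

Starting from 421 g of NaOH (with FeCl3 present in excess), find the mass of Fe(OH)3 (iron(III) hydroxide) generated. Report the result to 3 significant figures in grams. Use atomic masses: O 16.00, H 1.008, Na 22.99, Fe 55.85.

375 g

M(NaOH) = 22.99 + 16.00 + 1.008 = 39.998 g/mol.
M(Fe(OH)3) = 55.85 + 3(16.00) + 3(1.008) = 106.874 g/mol.
n(NaOH) = 421.0 g / 39.998 g/mol = 10.53 mol.
From the equation the NaOH:Fe(OH)3 mole ratio is 3:1, so n(Fe(OH)3) = 10.53 × 1/3 = 3.509 mol.
Mass of Fe(OH)3 = 3.509 mol × 106.874 g/mol = 375.0 g.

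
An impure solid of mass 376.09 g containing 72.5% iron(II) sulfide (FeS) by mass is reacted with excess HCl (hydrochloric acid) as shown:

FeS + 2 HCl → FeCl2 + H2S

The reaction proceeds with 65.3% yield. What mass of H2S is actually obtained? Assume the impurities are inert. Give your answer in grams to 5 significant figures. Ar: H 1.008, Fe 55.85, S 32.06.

Pure FeS available = 376.09 g × 0.725 = 272.665 g.
M(FeS) = 55.85 + 32.06 = 87.91 g/mol.
M(H2S) = 2(1.008) + 32.06 = 34.076 g/mol.
n(FeS) = 272.665 g / 87.91 g/mol = 3.10164 mol.
From the equation the FeS:H2S mole ratio is 1:1, so n(H2S) = 3.10164 × 1/1 = 3.10164 mol.
Mass of H2S = 3.10164 mol × 34.076 g/mol = 105.692 g.
Actual mass collected = 105.692 g × 0.653 = 69.0166 g.

69.017 g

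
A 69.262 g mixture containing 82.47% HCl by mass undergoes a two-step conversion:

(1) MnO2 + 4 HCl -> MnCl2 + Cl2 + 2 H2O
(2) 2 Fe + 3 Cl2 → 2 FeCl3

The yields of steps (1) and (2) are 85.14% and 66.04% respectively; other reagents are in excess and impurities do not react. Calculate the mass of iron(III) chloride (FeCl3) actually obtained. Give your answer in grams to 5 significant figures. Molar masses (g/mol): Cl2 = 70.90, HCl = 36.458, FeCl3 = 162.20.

Pure HCl = 69.262 × 0.8247 = 57.1204 g.
n(HCl) = 57.1204 / 36.458 = 1.56674 mol.
Step 1 (HCl:Cl2 = 4:1): theoretical n(Cl2) = 0.391686 mol; at 85.14% yield, n(Cl2) = 0.333482 mol.
Step 2 (Cl2:FeCl3 = 3:2): theoretical n(FeCl3) = 0.222321 mol, so theoretical mass = 0.222321 × 162.20 = 36.0605 g.
At 66.04% yield, actual mass of FeCl3 = 36.0605 × 0.6604 = 23.8143 g.

23.814 g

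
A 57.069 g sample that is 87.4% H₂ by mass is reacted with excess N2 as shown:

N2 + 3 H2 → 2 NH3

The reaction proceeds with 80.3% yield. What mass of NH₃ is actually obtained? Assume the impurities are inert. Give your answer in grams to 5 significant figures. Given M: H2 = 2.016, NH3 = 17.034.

Pure H2 available = 57.069 g × 0.874 = 49.8783 g.
n(H2) = 49.8783 g / 2.016 g/mol = 24.7412 mol.
From the equation the H2:NH3 mole ratio is 3:2, so n(NH3) = 24.7412 × 2/3 = 16.4941 mol.
Mass of NH3 = 16.4941 mol × 17.034 g/mol = 280.961 g.
Actual mass collected = 280.961 g × 0.803 = 225.612 g.

225.61 g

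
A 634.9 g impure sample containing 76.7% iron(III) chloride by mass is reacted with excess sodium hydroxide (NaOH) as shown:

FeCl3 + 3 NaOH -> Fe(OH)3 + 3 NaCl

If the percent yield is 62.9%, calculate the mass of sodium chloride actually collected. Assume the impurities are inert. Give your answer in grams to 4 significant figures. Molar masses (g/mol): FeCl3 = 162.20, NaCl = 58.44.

Pure FeCl3 available = 634.9 g × 0.767 = 486.97 g.
n(FeCl3) = 486.97 g / 162.20 g/mol = 3.0023 mol.
From the equation the FeCl3:NaCl mole ratio is 1:3, so n(NaCl) = 3.0023 × 3/1 = 9.0068 mol.
Mass of NaCl = 9.0068 mol × 58.44 g/mol = 526.36 g.
Actual mass collected = 526.36 g × 0.629 = 331.08 g.

331.1 g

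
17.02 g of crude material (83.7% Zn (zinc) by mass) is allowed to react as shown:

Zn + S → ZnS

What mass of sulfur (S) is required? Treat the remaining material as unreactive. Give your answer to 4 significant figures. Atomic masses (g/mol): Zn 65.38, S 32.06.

6.986 g

Mass of pure Zn = 17.02 g × 0.837 = 14.246 g.
M(Zn) = 65.38 g/mol.
M(S) = 32.06 g/mol.
n(Zn) = 14.246 g / 65.38 g/mol = 0.21789 mol.
From the equation the Zn:S mole ratio is 1:1, so n(S) = 0.21789 × 1/1 = 0.21789 mol.
Mass of S = 0.21789 mol × 32.06 g/mol = 6.9856 g.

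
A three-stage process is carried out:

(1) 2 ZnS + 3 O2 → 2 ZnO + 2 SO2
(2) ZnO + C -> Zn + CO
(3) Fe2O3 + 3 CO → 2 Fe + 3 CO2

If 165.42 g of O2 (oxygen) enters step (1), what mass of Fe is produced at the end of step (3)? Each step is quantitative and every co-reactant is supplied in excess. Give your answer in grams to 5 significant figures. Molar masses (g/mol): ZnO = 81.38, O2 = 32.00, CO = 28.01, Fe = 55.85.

128.32 g

n(O2) = 165.42 / 32.00 = 5.16937 mol.
Reaction (1): O2→ZnO ratio 3:2 ⇒ n(ZnO) = 3.44625 mol.
Reaction (2): ZnO→CO ratio 1:1 ⇒ n(CO) = 3.44625 mol.
Reaction (3): CO→Fe ratio 3:2 ⇒ n(Fe) = 2.29750 mol.
Mass of Fe = 2.29750 × 55.85 = 128.315 g.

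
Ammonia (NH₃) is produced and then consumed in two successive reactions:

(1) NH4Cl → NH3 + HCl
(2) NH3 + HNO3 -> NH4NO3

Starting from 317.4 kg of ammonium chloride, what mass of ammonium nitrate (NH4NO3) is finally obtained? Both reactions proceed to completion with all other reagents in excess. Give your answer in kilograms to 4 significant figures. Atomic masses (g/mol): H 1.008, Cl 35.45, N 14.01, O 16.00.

475.0 kg

M(NH4Cl) = 14.01 + 4(1.008) + 35.45 = 53.492 g/mol.
M(NH4NO3) = 2(14.01) + 4(1.008) + 3(16.00) = 80.052 g/mol.
317.4 kg = 317400 g.
n(NH4Cl) = 317400 / 53.492 = 5933.6 mol.
Step 1 gives a 1:1 ratio of NH4Cl to NH3, so n(NH3) = 5933.6 mol.
In step 2 the NH3:NH4NO3 ratio is 1:1, so n(NH4NO3) = 5933.6 mol.
Mass of NH4NO3 = 5933.6 × 80.052 = 475000 g = 475.0 kg.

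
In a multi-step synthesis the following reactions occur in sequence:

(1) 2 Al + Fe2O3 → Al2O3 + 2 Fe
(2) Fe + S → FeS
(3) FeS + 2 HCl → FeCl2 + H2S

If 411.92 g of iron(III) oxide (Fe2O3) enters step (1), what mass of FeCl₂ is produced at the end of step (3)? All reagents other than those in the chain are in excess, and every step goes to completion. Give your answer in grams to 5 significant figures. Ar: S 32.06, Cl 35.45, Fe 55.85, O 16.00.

653.86 g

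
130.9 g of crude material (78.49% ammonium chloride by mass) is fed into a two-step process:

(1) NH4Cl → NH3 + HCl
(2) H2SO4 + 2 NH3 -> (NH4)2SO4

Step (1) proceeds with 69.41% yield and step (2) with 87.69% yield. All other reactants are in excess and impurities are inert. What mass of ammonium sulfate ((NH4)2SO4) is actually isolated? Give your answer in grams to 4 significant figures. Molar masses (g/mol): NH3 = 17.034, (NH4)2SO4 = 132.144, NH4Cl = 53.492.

Pure NH4Cl = 130.9 × 0.7849 = 102.74 g.
n(NH4Cl) = 102.74 / 53.492 = 1.9207 mol.
Step 1 (NH4Cl:NH3 = 1:1): theoretical n(NH3) = 1.9207 mol; at 69.41% yield, n(NH3) = 1.3332 mol.
Step 2 (NH3:(NH4)2SO4 = 2:1): theoretical n((NH4)2SO4) = 0.66659 mol, so theoretical mass = 0.66659 × 132.144 = 88.086 g.
At 87.69% yield, actual mass of (NH4)2SO4 = 88.086 × 0.8769 = 77.242 g.

77.24 g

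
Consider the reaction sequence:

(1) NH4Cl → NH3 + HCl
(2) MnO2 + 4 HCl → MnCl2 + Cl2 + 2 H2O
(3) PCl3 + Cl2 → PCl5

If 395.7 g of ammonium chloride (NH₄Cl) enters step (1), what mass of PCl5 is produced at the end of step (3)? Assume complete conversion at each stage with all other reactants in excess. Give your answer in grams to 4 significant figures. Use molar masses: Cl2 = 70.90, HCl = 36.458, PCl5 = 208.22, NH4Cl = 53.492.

n(NH4Cl) = 395.7 / 53.492 = 7.3974 mol.
Reaction (1): NH4Cl→HCl ratio 1:1 ⇒ n(HCl) = 7.3974 mol.
Reaction (2): HCl→Cl2 ratio 4:1 ⇒ n(Cl2) = 1.8493 mol.
Reaction (3): Cl2→PCl5 ratio 1:1 ⇒ n(PCl5) = 1.8493 mol.
Mass of PCl5 = 1.8493 × 208.22 = 385.07 g.

385.1 g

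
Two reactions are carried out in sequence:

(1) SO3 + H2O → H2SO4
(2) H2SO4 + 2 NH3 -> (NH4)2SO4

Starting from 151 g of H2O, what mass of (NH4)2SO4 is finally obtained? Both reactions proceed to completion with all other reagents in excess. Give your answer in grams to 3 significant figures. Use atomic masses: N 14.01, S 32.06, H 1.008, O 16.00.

M(H2O) = 2(1.008) + 16.00 = 18.016 g/mol.
M((NH4)2SO4) = 2(14.01) + 8(1.008) + 32.06 + 4(16.00) = 132.144 g/mol.
n(H2O) = 151.0 / 18.016 = 8.381 mol.
Step 1 gives a 1:1 ratio of H2O to H2SO4, so n(H2SO4) = 8.381 mol.
In step 2 the H2SO4:(NH4)2SO4 ratio is 1:1, so n((NH4)2SO4) = 8.381 mol.
Mass of (NH4)2SO4 = 8.381 × 132.144 = 1108 g.

1110 g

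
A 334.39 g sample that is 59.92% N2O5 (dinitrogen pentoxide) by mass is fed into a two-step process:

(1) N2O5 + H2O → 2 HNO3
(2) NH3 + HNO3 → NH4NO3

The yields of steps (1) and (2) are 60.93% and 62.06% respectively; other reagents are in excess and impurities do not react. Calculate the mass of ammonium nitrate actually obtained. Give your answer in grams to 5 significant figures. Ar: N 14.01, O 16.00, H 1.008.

Pure N2O5 = 334.39 × 0.5992 = 200.366 g.
M(N2O5) = 2(14.01) + 5(16.00) = 108.02 g/mol.
M(NH4NO3) = 2(14.01) + 4(1.008) + 3(16.00) = 80.052 g/mol.
n(N2O5) = 200.366 / 108.02 = 1.85490 mol.
Step 1 (N2O5:HNO3 = 1:2): theoretical n(HNO3) = 3.70980 mol; at 60.93% yield, n(HNO3) = 2.26038 mol.
Step 2 (HNO3:NH4NO3 = 1:1): theoretical n(NH4NO3) = 2.26038 mol, so theoretical mass = 2.26038 × 80.052 = 180.948 g.
At 62.06% yield, actual mass of NH4NO3 = 180.948 × 0.6206 = 112.296 g.

112.30 g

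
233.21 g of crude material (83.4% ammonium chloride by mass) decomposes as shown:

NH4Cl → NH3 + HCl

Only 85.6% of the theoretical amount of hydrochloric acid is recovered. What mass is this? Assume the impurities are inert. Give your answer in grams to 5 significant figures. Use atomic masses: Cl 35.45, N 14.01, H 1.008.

113.47 g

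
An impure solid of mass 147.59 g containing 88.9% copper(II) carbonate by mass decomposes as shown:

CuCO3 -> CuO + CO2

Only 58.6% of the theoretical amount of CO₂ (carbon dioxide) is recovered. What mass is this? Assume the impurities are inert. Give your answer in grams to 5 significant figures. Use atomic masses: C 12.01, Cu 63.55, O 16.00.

Pure CuCO3 available = 147.59 g × 0.889 = 131.208 g.
M(CuCO3) = 63.55 + 12.01 + 3(16.00) = 123.56 g/mol.
M(CO2) = 12.01 + 2(16.00) = 44.01 g/mol.
n(CuCO3) = 131.208 g / 123.56 g/mol = 1.06189 mol.
From the equation the CuCO3:CO2 mole ratio is 1:1, so n(CO2) = 1.06189 × 1/1 = 1.06189 mol.
Mass of CO2 = 1.06189 mol × 44.01 g/mol = 46.7339 g.
Actual mass collected = 46.7339 g × 0.586 = 27.3861 g.

27.386 g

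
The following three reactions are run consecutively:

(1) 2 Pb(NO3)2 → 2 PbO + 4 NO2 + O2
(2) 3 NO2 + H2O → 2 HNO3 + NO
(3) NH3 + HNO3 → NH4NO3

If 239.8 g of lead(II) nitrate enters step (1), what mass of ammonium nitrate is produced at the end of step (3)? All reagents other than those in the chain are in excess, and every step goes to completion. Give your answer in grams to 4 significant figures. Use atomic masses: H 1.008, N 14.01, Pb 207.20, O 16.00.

77.28 g

M(Pb(NO3)2) = 207.20 + 2(14.01) + 6(16.00) = 331.22 g/mol.
M(NH4NO3) = 2(14.01) + 4(1.008) + 3(16.00) = 80.052 g/mol.
n(Pb(NO3)2) = 239.8 / 331.22 = 0.72399 mol.
Reaction (1): Pb(NO3)2→NO2 ratio 2:4 ⇒ n(NO2) = 1.4480 mol.
Reaction (2): NO2→HNO3 ratio 3:2 ⇒ n(HNO3) = 0.96532 mol.
Reaction (3): HNO3→NH4NO3 ratio 1:1 ⇒ n(NH4NO3) = 0.96532 mol.
Mass of NH4NO3 = 0.96532 × 80.052 = 77.276 g.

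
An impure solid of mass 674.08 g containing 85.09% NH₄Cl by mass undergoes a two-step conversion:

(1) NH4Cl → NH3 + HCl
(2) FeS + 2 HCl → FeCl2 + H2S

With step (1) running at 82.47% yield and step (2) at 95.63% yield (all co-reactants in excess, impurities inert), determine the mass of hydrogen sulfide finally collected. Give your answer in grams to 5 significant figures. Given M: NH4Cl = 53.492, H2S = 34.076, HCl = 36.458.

144.08 g

Pure NH4Cl = 674.08 × 0.8509 = 573.575 g.
n(NH4Cl) = 573.575 / 53.492 = 10.7226 mol.
Step 1 (NH4Cl:HCl = 1:1): theoretical n(HCl) = 10.7226 mol; at 82.47% yield, n(HCl) = 8.84295 mol.
Step 2 (HCl:H2S = 2:1): theoretical n(H2S) = 4.42147 mol, so theoretical mass = 4.42147 × 34.076 = 150.666 g.
At 95.63% yield, actual mass of H2S = 150.666 × 0.9563 = 144.082 g.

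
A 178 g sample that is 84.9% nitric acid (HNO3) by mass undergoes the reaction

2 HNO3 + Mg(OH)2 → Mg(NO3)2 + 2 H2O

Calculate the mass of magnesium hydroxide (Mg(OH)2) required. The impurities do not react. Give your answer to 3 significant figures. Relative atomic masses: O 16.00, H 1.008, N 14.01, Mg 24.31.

69.9 g

Mass of pure HNO3 = 178 g × 0.849 = 151.1 g.
M(HNO3) = 1.008 + 14.01 + 3(16.00) = 63.018 g/mol.
M(Mg(OH)2) = 24.31 + 2(16.00) + 2(1.008) = 58.326 g/mol.
n(HNO3) = 151.1 g / 63.018 g/mol = 2.398 mol.
From the equation the HNO3:Mg(OH)2 mole ratio is 2:1, so n(Mg(OH)2) = 2.398 × 1/2 = 1.199 mol.
Mass of Mg(OH)2 = 1.199 mol × 58.326 g/mol = 69.94 g.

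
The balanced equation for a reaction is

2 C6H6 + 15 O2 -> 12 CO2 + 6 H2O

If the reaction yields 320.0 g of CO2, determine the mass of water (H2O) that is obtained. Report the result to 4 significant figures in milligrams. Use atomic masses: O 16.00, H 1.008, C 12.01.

65500 mg

M(CO2) = 12.01 + 2(16.00) = 44.01 g/mol.
M(H2O) = 2(1.008) + 16.00 = 18.016 g/mol.
n(CO2) = 320.00 g / 44.01 g/mol = 7.2711 mol.
From the equation the CO2:H2O mole ratio is 12:6, so n(H2O) = 7.2711 × 6/12 = 3.6355 mol.
Mass of H2O = 3.6355 mol × 18.016 g/mol = 65.498 g.
Converting to mg: 65.498 g = 65500 mg.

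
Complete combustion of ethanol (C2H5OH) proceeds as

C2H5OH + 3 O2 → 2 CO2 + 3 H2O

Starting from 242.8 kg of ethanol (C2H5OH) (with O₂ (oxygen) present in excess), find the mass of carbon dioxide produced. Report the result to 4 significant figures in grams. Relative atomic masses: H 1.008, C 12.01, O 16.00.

M(C2H5OH) = 2(12.01) + 6(1.008) + 16.00 = 46.068 g/mol.
M(CO2) = 12.01 + 2(16.00) = 44.01 g/mol.
Convert: 242.8 kg = 242800 g.
n(C2H5OH) = 242800 g / 46.068 g/mol = 5270.5 mol.
From the equation the C2H5OH:CO2 mole ratio is 1:2, so n(CO2) = 5270.5 × 2/1 = 10541 mol.
Mass of CO2 = 10541 mol × 44.01 g/mol = 463910 g.

463900 g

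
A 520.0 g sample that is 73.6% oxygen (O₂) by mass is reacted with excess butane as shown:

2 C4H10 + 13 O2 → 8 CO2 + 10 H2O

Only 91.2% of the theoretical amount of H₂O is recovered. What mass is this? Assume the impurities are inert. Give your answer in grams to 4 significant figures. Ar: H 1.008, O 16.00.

Pure O2 available = 520.0 g × 0.736 = 382.72 g.
M(O2) = 2(16.00) = 32.00 g/mol.
M(H2O) = 2(1.008) + 16.00 = 18.016 g/mol.
n(O2) = 382.72 g / 32.00 g/mol = 11.960 mol.
From the equation the O2:H2O mole ratio is 13:10, so n(H2O) = 11.960 × 10/13 = 9.2000 mol.
Mass of H2O = 9.2000 mol × 18.016 g/mol = 165.75 g.
Actual mass collected = 165.75 g × 0.912 = 151.16 g.

151.2 g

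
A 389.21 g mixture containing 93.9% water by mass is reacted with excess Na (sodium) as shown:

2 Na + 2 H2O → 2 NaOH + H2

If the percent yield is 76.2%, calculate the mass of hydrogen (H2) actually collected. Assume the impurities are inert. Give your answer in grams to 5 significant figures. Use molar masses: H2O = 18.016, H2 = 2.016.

Pure H2O available = 389.21 g × 0.939 = 365.468 g.
n(H2O) = 365.468 g / 18.016 g/mol = 20.2858 mol.
From the equation the H2O:H2 mole ratio is 2:1, so n(H2) = 20.2858 × 1/2 = 10.1429 mol.
Mass of H2 = 10.1429 mol × 2.016 g/mol = 20.4480 g.
Actual mass collected = 20.4480 g × 0.762 = 15.5814 g.

15.581 g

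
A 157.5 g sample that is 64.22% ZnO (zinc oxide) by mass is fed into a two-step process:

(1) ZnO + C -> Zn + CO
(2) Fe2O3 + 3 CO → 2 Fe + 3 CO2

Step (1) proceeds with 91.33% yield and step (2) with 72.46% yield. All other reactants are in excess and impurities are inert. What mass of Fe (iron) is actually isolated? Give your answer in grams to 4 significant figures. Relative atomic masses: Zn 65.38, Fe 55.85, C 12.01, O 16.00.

Pure ZnO = 157.5 × 0.6422 = 101.15 g.
M(ZnO) = 65.38 + 16.00 = 81.38 g/mol.
M(Fe) = 55.85 g/mol.
n(ZnO) = 101.15 / 81.38 = 1.2429 mol.
Step 1 (ZnO:CO = 1:1): theoretical n(CO) = 1.2429 mol; at 91.33% yield, n(CO) = 1.1351 mol.
Step 2 (CO:Fe = 3:2): theoretical n(Fe) = 0.75676 mol, so theoretical mass = 0.75676 × 55.85 = 42.265 g.
At 72.46% yield, actual mass of Fe = 42.265 × 0.7246 = 30.625 g.

30.63 g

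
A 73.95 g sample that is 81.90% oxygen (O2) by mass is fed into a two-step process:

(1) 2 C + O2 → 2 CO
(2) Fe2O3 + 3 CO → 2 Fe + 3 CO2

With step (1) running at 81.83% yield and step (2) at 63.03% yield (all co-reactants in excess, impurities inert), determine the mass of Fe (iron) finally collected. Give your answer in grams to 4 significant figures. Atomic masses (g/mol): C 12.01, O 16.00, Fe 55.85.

72.69 g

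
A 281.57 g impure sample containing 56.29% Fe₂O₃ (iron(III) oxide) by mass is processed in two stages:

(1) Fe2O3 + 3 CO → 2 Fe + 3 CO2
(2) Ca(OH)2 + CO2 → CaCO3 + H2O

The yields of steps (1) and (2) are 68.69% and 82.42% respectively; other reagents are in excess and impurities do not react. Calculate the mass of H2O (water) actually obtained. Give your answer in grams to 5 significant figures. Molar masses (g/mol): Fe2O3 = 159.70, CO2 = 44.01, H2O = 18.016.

30.368 g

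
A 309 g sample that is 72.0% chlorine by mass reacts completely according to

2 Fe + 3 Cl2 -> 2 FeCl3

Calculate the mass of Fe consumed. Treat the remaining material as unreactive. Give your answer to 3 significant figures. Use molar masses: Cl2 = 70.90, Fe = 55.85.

117 g

Mass of pure Cl2 = 309 g × 0.720 = 222.5 g.
n(Cl2) = 222.5 g / 70.90 g/mol = 3.138 mol.
From the equation the Cl2:Fe mole ratio is 3:2, so n(Fe) = 3.138 × 2/3 = 2.092 mol.
Mass of Fe = 2.092 mol × 55.85 g/mol = 116.8 g.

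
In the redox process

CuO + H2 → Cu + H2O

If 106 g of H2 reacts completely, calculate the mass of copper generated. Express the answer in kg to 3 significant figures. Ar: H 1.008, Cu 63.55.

3.34 kg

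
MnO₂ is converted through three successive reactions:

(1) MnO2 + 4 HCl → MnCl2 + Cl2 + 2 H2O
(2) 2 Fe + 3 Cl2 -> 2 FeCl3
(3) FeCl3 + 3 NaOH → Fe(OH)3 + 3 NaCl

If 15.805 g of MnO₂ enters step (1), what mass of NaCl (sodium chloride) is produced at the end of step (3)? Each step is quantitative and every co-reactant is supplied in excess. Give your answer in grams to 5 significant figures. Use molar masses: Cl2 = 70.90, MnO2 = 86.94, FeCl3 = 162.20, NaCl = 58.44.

21.248 g

n(MnO2) = 15.805 / 86.94 = 0.181792 mol.
Reaction (1): MnO2→Cl2 ratio 1:1 ⇒ n(Cl2) = 0.181792 mol.
Reaction (2): Cl2→FeCl3 ratio 3:2 ⇒ n(FeCl3) = 0.121195 mol.
Reaction (3): FeCl3→NaCl ratio 1:3 ⇒ n(NaCl) = 0.363584 mol.
Mass of NaCl = 0.363584 × 58.44 = 21.2479 g.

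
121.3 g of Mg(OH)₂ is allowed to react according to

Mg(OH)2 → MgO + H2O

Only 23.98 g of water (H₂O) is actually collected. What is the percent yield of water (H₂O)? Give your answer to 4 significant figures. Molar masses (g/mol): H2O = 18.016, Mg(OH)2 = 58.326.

64.00 %

n(Mg(OH)2) = 121.30 g / 58.326 g/mol = 2.0797 mol.
From the equation the Mg(OH)2:H2O mole ratio is 1:1, so n(H2O) = 2.0797 × 1/1 = 2.0797 mol.
Mass of H2O = 2.0797 mol × 18.016 g/mol = 37.468 g.
This is the theoretical yield. Percent yield = 23.98 g / 37.468 g × 100% = 64.002%.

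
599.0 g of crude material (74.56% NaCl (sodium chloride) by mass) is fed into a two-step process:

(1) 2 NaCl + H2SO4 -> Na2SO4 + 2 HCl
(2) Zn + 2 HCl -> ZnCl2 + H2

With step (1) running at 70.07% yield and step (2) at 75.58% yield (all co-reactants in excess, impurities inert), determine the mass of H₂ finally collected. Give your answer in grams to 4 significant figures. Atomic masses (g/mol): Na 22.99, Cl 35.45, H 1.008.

4.080 g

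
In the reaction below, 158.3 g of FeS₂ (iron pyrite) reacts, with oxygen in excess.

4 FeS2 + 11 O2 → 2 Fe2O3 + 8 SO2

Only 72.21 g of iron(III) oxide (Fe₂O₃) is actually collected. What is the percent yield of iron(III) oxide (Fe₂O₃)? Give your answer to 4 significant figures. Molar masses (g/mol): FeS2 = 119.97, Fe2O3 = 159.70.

68.54 %

n(FeS2) = 158.30 g / 119.97 g/mol = 1.3195 mol.
From the equation the FeS2:Fe2O3 mole ratio is 4:2, so n(Fe2O3) = 1.3195 × 2/4 = 0.65975 mol.
Mass of Fe2O3 = 0.65975 mol × 159.70 g/mol = 105.36 g.
This is the theoretical yield. Percent yield = 72.21 g / 105.36 g × 100% = 68.535%.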